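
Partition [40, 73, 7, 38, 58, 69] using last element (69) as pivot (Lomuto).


Pivot: 69
  40 <= 69: advance i (no swap)
  7 <= 69: swap -> [40, 7, 73, 38, 58, 69]
  38 <= 69: swap -> [40, 7, 38, 73, 58, 69]
  58 <= 69: swap -> [40, 7, 38, 58, 73, 69]
Place pivot at 4: [40, 7, 38, 58, 69, 73]

Partitioned: [40, 7, 38, 58, 69, 73]


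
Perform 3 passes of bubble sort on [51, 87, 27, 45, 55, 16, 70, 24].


Initial: [51, 87, 27, 45, 55, 16, 70, 24]
Pass 1: [51, 27, 45, 55, 16, 70, 24, 87] (6 swaps)
Pass 2: [27, 45, 51, 16, 55, 24, 70, 87] (4 swaps)
Pass 3: [27, 45, 16, 51, 24, 55, 70, 87] (2 swaps)

After 3 passes: [27, 45, 16, 51, 24, 55, 70, 87]


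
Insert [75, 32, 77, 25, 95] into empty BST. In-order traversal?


Insert 75: root
Insert 32: L from 75
Insert 77: R from 75
Insert 25: L from 75 -> L from 32
Insert 95: R from 75 -> R from 77

In-order: [25, 32, 75, 77, 95]


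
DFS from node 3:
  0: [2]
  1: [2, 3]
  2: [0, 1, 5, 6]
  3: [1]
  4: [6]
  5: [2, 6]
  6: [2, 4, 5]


Visit 3, push [1]
Visit 1, push [2]
Visit 2, push [6, 5, 0]
Visit 0, push []
Visit 5, push [6]
Visit 6, push [4]
Visit 4, push []

DFS order: [3, 1, 2, 0, 5, 6, 4]


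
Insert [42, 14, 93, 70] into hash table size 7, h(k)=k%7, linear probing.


Insert 42: h=0 -> slot 0
Insert 14: h=0, 1 probes -> slot 1
Insert 93: h=2 -> slot 2
Insert 70: h=0, 3 probes -> slot 3

Table: [42, 14, 93, 70, None, None, None]


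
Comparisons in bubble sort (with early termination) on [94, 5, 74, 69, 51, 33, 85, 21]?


Algorithm: bubble sort (with early termination)
Input: [94, 5, 74, 69, 51, 33, 85, 21]
Sorted: [5, 21, 33, 51, 69, 74, 85, 94]

28


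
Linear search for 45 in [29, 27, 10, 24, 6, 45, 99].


i=0: 29!=45
i=1: 27!=45
i=2: 10!=45
i=3: 24!=45
i=4: 6!=45
i=5: 45==45 found!

Found at 5, 6 comps


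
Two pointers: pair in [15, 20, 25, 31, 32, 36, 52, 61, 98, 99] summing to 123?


lo=0(15)+hi=9(99)=114
lo=1(20)+hi=9(99)=119
lo=2(25)+hi=9(99)=124
lo=2(25)+hi=8(98)=123

Yes: 25+98=123


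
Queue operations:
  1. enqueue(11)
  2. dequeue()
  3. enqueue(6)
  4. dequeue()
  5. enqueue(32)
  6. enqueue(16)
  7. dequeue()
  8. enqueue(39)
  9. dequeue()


enqueue(11) -> [11]
dequeue()->11, []
enqueue(6) -> [6]
dequeue()->6, []
enqueue(32) -> [32]
enqueue(16) -> [32, 16]
dequeue()->32, [16]
enqueue(39) -> [16, 39]
dequeue()->16, [39]

Final queue: [39]


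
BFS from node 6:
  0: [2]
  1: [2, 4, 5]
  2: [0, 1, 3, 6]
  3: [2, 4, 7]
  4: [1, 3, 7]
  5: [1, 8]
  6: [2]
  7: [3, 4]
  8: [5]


Visit 6, enqueue [2]
Visit 2, enqueue [0, 1, 3]
Visit 0, enqueue []
Visit 1, enqueue [4, 5]
Visit 3, enqueue [7]
Visit 4, enqueue []
Visit 5, enqueue [8]
Visit 7, enqueue []
Visit 8, enqueue []

BFS order: [6, 2, 0, 1, 3, 4, 5, 7, 8]


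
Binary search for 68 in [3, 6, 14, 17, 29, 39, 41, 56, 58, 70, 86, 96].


Step 1: lo=0, hi=11, mid=5, val=39
Step 2: lo=6, hi=11, mid=8, val=58
Step 3: lo=9, hi=11, mid=10, val=86
Step 4: lo=9, hi=9, mid=9, val=70

Not found


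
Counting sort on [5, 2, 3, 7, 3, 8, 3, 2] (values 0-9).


Input: [5, 2, 3, 7, 3, 8, 3, 2]
Counts: [0, 0, 2, 3, 0, 1, 0, 1, 1, 0]

Sorted: [2, 2, 3, 3, 3, 5, 7, 8]


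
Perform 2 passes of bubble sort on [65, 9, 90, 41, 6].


Initial: [65, 9, 90, 41, 6]
Pass 1: [9, 65, 41, 6, 90] (3 swaps)
Pass 2: [9, 41, 6, 65, 90] (2 swaps)

After 2 passes: [9, 41, 6, 65, 90]


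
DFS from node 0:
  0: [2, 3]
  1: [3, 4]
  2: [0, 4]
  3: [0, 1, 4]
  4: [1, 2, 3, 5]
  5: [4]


Visit 0, push [3, 2]
Visit 2, push [4]
Visit 4, push [5, 3, 1]
Visit 1, push [3]
Visit 3, push []
Visit 5, push []

DFS order: [0, 2, 4, 1, 3, 5]


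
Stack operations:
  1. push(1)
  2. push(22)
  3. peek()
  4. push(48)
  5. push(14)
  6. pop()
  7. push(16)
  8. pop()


push(1) -> [1]
push(22) -> [1, 22]
peek()->22
push(48) -> [1, 22, 48]
push(14) -> [1, 22, 48, 14]
pop()->14, [1, 22, 48]
push(16) -> [1, 22, 48, 16]
pop()->16, [1, 22, 48]

Final stack: [1, 22, 48]


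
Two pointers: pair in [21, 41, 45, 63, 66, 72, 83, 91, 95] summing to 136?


lo=0(21)+hi=8(95)=116
lo=1(41)+hi=8(95)=136

Yes: 41+95=136


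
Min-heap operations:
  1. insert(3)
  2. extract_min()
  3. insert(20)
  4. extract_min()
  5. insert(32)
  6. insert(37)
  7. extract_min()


insert(3) -> [3]
extract_min()->3, []
insert(20) -> [20]
extract_min()->20, []
insert(32) -> [32]
insert(37) -> [32, 37]
extract_min()->32, [37]

Final heap: [37]


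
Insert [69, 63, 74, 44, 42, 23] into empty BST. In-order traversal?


Insert 69: root
Insert 63: L from 69
Insert 74: R from 69
Insert 44: L from 69 -> L from 63
Insert 42: L from 69 -> L from 63 -> L from 44
Insert 23: L from 69 -> L from 63 -> L from 44 -> L from 42

In-order: [23, 42, 44, 63, 69, 74]


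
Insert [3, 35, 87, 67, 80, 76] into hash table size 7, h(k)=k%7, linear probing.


Insert 3: h=3 -> slot 3
Insert 35: h=0 -> slot 0
Insert 87: h=3, 1 probes -> slot 4
Insert 67: h=4, 1 probes -> slot 5
Insert 80: h=3, 3 probes -> slot 6
Insert 76: h=6, 2 probes -> slot 1

Table: [35, 76, None, 3, 87, 67, 80]


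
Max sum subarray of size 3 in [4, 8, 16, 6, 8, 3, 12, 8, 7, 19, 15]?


[0:3]: 28
[1:4]: 30
[2:5]: 30
[3:6]: 17
[4:7]: 23
[5:8]: 23
[6:9]: 27
[7:10]: 34
[8:11]: 41

Max: 41 at [8:11]


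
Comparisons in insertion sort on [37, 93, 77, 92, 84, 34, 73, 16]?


Algorithm: insertion sort
Input: [37, 93, 77, 92, 84, 34, 73, 16]
Sorted: [16, 34, 37, 73, 77, 84, 92, 93]

25


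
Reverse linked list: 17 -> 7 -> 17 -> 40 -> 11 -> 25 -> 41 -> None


Step 1: curr=17, set curr.next=prev(None) | reversed so far: 17
Step 2: curr=7, set curr.next=prev(17) | reversed so far: 7 -> 17
Step 3: curr=17, set curr.next=prev(7) | reversed so far: 17 -> 7 -> 17
Step 4: curr=40, set curr.next=prev(17) | reversed so far: 40 -> 17 -> 7 -> 17
Step 5: curr=11, set curr.next=prev(40) | reversed so far: 11 -> 40 -> 17 -> 7 -> 17
Step 6: curr=25, set curr.next=prev(11) | reversed so far: 25 -> 11 -> 40 -> 17 -> 7 -> 17
Step 7: curr=41, set curr.next=prev(25) | reversed so far: 41 -> 25 -> 11 -> 40 -> 17 -> 7 -> 17

41 -> 25 -> 11 -> 40 -> 17 -> 7 -> 17 -> None


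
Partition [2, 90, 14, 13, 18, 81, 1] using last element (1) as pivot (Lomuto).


Pivot: 1
Place pivot at 0: [1, 90, 14, 13, 18, 81, 2]

Partitioned: [1, 90, 14, 13, 18, 81, 2]


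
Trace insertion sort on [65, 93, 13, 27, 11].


Initial: [65, 93, 13, 27, 11]
Insert 93: [65, 93, 13, 27, 11]
Insert 13: [13, 65, 93, 27, 11]
Insert 27: [13, 27, 65, 93, 11]
Insert 11: [11, 13, 27, 65, 93]

Sorted: [11, 13, 27, 65, 93]


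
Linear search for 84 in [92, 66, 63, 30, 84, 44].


i=0: 92!=84
i=1: 66!=84
i=2: 63!=84
i=3: 30!=84
i=4: 84==84 found!

Found at 4, 5 comps


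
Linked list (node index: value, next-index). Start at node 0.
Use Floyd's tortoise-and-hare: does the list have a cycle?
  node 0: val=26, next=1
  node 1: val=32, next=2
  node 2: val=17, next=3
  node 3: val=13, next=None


Floyd's tortoise (slow, +1) and hare (fast, +2):
  init: slow=0, fast=0
  step 1: slow=1, fast=2
  step 2: fast 2->3->None, no cycle

Cycle: no


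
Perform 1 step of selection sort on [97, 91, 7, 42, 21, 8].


Initial: [97, 91, 7, 42, 21, 8]
Step 1: min=7 at 2
  Swap: [7, 91, 97, 42, 21, 8]

After 1 step: [7, 91, 97, 42, 21, 8]


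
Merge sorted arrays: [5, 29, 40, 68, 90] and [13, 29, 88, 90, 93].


Take 5 from A
Take 13 from B
Take 29 from A
Take 29 from B
Take 40 from A
Take 68 from A
Take 88 from B
Take 90 from A

Merged: [5, 13, 29, 29, 40, 68, 88, 90, 90, 93]


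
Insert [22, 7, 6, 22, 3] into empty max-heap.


Insert 22: [22]
Insert 7: [22, 7]
Insert 6: [22, 7, 6]
Insert 22: [22, 22, 6, 7]
Insert 3: [22, 22, 6, 7, 3]

Final heap: [22, 22, 6, 7, 3]


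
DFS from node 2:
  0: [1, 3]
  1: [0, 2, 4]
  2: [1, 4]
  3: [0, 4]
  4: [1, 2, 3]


Visit 2, push [4, 1]
Visit 1, push [4, 0]
Visit 0, push [3]
Visit 3, push [4]
Visit 4, push []

DFS order: [2, 1, 0, 3, 4]


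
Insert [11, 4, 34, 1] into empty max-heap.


Insert 11: [11]
Insert 4: [11, 4]
Insert 34: [34, 4, 11]
Insert 1: [34, 4, 11, 1]

Final heap: [34, 4, 11, 1]


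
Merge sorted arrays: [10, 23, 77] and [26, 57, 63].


Take 10 from A
Take 23 from A
Take 26 from B
Take 57 from B
Take 63 from B

Merged: [10, 23, 26, 57, 63, 77]


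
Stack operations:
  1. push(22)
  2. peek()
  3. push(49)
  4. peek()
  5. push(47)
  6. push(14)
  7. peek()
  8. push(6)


push(22) -> [22]
peek()->22
push(49) -> [22, 49]
peek()->49
push(47) -> [22, 49, 47]
push(14) -> [22, 49, 47, 14]
peek()->14
push(6) -> [22, 49, 47, 14, 6]

Final stack: [22, 49, 47, 14, 6]


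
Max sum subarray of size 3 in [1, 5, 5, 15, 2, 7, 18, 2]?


[0:3]: 11
[1:4]: 25
[2:5]: 22
[3:6]: 24
[4:7]: 27
[5:8]: 27

Max: 27 at [4:7]


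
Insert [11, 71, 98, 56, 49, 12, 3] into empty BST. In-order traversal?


Insert 11: root
Insert 71: R from 11
Insert 98: R from 11 -> R from 71
Insert 56: R from 11 -> L from 71
Insert 49: R from 11 -> L from 71 -> L from 56
Insert 12: R from 11 -> L from 71 -> L from 56 -> L from 49
Insert 3: L from 11

In-order: [3, 11, 12, 49, 56, 71, 98]


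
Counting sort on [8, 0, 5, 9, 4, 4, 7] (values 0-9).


Input: [8, 0, 5, 9, 4, 4, 7]
Counts: [1, 0, 0, 0, 2, 1, 0, 1, 1, 1]

Sorted: [0, 4, 4, 5, 7, 8, 9]


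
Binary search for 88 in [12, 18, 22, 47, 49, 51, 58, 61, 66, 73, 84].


Step 1: lo=0, hi=10, mid=5, val=51
Step 2: lo=6, hi=10, mid=8, val=66
Step 3: lo=9, hi=10, mid=9, val=73
Step 4: lo=10, hi=10, mid=10, val=84

Not found


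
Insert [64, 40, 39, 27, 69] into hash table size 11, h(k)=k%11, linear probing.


Insert 64: h=9 -> slot 9
Insert 40: h=7 -> slot 7
Insert 39: h=6 -> slot 6
Insert 27: h=5 -> slot 5
Insert 69: h=3 -> slot 3

Table: [None, None, None, 69, None, 27, 39, 40, None, 64, None]


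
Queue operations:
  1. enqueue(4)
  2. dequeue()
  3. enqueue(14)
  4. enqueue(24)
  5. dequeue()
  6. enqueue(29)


enqueue(4) -> [4]
dequeue()->4, []
enqueue(14) -> [14]
enqueue(24) -> [14, 24]
dequeue()->14, [24]
enqueue(29) -> [24, 29]

Final queue: [24, 29]


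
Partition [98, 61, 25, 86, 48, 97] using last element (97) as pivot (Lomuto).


Pivot: 97
  61 <= 97: swap -> [61, 98, 25, 86, 48, 97]
  25 <= 97: swap -> [61, 25, 98, 86, 48, 97]
  86 <= 97: swap -> [61, 25, 86, 98, 48, 97]
  48 <= 97: swap -> [61, 25, 86, 48, 98, 97]
Place pivot at 4: [61, 25, 86, 48, 97, 98]

Partitioned: [61, 25, 86, 48, 97, 98]


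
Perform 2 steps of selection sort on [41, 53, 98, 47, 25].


Initial: [41, 53, 98, 47, 25]
Step 1: min=25 at 4
  Swap: [25, 53, 98, 47, 41]
Step 2: min=41 at 4
  Swap: [25, 41, 98, 47, 53]

After 2 steps: [25, 41, 98, 47, 53]


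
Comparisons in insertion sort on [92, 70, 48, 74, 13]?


Algorithm: insertion sort
Input: [92, 70, 48, 74, 13]
Sorted: [13, 48, 70, 74, 92]

9


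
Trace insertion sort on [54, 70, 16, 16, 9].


Initial: [54, 70, 16, 16, 9]
Insert 70: [54, 70, 16, 16, 9]
Insert 16: [16, 54, 70, 16, 9]
Insert 16: [16, 16, 54, 70, 9]
Insert 9: [9, 16, 16, 54, 70]

Sorted: [9, 16, 16, 54, 70]


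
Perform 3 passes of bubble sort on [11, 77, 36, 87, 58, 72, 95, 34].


Initial: [11, 77, 36, 87, 58, 72, 95, 34]
Pass 1: [11, 36, 77, 58, 72, 87, 34, 95] (4 swaps)
Pass 2: [11, 36, 58, 72, 77, 34, 87, 95] (3 swaps)
Pass 3: [11, 36, 58, 72, 34, 77, 87, 95] (1 swaps)

After 3 passes: [11, 36, 58, 72, 34, 77, 87, 95]


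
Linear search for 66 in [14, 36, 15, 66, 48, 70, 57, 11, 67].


i=0: 14!=66
i=1: 36!=66
i=2: 15!=66
i=3: 66==66 found!

Found at 3, 4 comps


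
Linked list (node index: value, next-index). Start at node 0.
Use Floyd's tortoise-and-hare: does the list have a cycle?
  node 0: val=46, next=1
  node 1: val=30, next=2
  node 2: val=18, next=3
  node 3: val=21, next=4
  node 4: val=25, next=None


Floyd's tortoise (slow, +1) and hare (fast, +2):
  init: slow=0, fast=0
  step 1: slow=1, fast=2
  step 2: slow=2, fast=4
  step 3: fast -> None, no cycle

Cycle: no


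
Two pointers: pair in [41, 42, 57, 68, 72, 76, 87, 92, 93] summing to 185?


lo=0(41)+hi=8(93)=134
lo=1(42)+hi=8(93)=135
lo=2(57)+hi=8(93)=150
lo=3(68)+hi=8(93)=161
lo=4(72)+hi=8(93)=165
lo=5(76)+hi=8(93)=169
lo=6(87)+hi=8(93)=180
lo=7(92)+hi=8(93)=185

Yes: 92+93=185


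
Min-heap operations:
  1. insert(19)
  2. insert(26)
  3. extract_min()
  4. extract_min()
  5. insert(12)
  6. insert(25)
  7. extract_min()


insert(19) -> [19]
insert(26) -> [19, 26]
extract_min()->19, [26]
extract_min()->26, []
insert(12) -> [12]
insert(25) -> [12, 25]
extract_min()->12, [25]

Final heap: [25]


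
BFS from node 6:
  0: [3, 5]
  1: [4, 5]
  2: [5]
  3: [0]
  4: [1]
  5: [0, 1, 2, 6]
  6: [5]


Visit 6, enqueue [5]
Visit 5, enqueue [0, 1, 2]
Visit 0, enqueue [3]
Visit 1, enqueue [4]
Visit 2, enqueue []
Visit 3, enqueue []
Visit 4, enqueue []

BFS order: [6, 5, 0, 1, 2, 3, 4]


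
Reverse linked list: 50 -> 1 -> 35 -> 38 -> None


Step 1: curr=50, set curr.next=prev(None) | reversed so far: 50
Step 2: curr=1, set curr.next=prev(50) | reversed so far: 1 -> 50
Step 3: curr=35, set curr.next=prev(1) | reversed so far: 35 -> 1 -> 50
Step 4: curr=38, set curr.next=prev(35) | reversed so far: 38 -> 35 -> 1 -> 50

38 -> 35 -> 1 -> 50 -> None


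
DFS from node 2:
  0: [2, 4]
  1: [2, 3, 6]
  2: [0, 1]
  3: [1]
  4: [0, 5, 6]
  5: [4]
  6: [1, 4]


Visit 2, push [1, 0]
Visit 0, push [4]
Visit 4, push [6, 5]
Visit 5, push []
Visit 6, push [1]
Visit 1, push [3]
Visit 3, push []

DFS order: [2, 0, 4, 5, 6, 1, 3]


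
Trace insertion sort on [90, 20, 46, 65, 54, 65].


Initial: [90, 20, 46, 65, 54, 65]
Insert 20: [20, 90, 46, 65, 54, 65]
Insert 46: [20, 46, 90, 65, 54, 65]
Insert 65: [20, 46, 65, 90, 54, 65]
Insert 54: [20, 46, 54, 65, 90, 65]
Insert 65: [20, 46, 54, 65, 65, 90]

Sorted: [20, 46, 54, 65, 65, 90]


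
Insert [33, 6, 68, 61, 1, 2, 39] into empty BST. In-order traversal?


Insert 33: root
Insert 6: L from 33
Insert 68: R from 33
Insert 61: R from 33 -> L from 68
Insert 1: L from 33 -> L from 6
Insert 2: L from 33 -> L from 6 -> R from 1
Insert 39: R from 33 -> L from 68 -> L from 61

In-order: [1, 2, 6, 33, 39, 61, 68]


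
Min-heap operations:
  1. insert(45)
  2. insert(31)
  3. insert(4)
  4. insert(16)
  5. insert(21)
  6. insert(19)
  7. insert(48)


insert(45) -> [45]
insert(31) -> [31, 45]
insert(4) -> [4, 45, 31]
insert(16) -> [4, 16, 31, 45]
insert(21) -> [4, 16, 31, 45, 21]
insert(19) -> [4, 16, 19, 45, 21, 31]
insert(48) -> [4, 16, 19, 45, 21, 31, 48]

Final heap: [4, 16, 19, 45, 21, 31, 48]


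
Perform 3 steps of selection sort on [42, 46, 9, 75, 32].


Initial: [42, 46, 9, 75, 32]
Step 1: min=9 at 2
  Swap: [9, 46, 42, 75, 32]
Step 2: min=32 at 4
  Swap: [9, 32, 42, 75, 46]
Step 3: min=42 at 2
  Swap: [9, 32, 42, 75, 46]

After 3 steps: [9, 32, 42, 75, 46]


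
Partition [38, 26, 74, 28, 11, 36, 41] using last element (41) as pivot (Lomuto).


Pivot: 41
  38 <= 41: advance i (no swap)
  26 <= 41: advance i (no swap)
  28 <= 41: swap -> [38, 26, 28, 74, 11, 36, 41]
  11 <= 41: swap -> [38, 26, 28, 11, 74, 36, 41]
  36 <= 41: swap -> [38, 26, 28, 11, 36, 74, 41]
Place pivot at 5: [38, 26, 28, 11, 36, 41, 74]

Partitioned: [38, 26, 28, 11, 36, 41, 74]


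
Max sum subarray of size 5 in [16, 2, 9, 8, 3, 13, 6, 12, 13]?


[0:5]: 38
[1:6]: 35
[2:7]: 39
[3:8]: 42
[4:9]: 47

Max: 47 at [4:9]


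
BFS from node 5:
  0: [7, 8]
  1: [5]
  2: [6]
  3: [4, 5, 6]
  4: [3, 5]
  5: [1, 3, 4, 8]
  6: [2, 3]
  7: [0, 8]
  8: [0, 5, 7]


Visit 5, enqueue [1, 3, 4, 8]
Visit 1, enqueue []
Visit 3, enqueue [6]
Visit 4, enqueue []
Visit 8, enqueue [0, 7]
Visit 6, enqueue [2]
Visit 0, enqueue []
Visit 7, enqueue []
Visit 2, enqueue []

BFS order: [5, 1, 3, 4, 8, 6, 0, 7, 2]


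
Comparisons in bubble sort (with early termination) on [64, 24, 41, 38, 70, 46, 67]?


Algorithm: bubble sort (with early termination)
Input: [64, 24, 41, 38, 70, 46, 67]
Sorted: [24, 38, 41, 46, 64, 67, 70]

15


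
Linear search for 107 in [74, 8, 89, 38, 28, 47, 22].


i=0: 74!=107
i=1: 8!=107
i=2: 89!=107
i=3: 38!=107
i=4: 28!=107
i=5: 47!=107
i=6: 22!=107

Not found, 7 comps


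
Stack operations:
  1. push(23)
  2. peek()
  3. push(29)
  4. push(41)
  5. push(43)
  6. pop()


push(23) -> [23]
peek()->23
push(29) -> [23, 29]
push(41) -> [23, 29, 41]
push(43) -> [23, 29, 41, 43]
pop()->43, [23, 29, 41]

Final stack: [23, 29, 41]


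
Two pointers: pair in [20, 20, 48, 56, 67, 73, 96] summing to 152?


lo=0(20)+hi=6(96)=116
lo=1(20)+hi=6(96)=116
lo=2(48)+hi=6(96)=144
lo=3(56)+hi=6(96)=152

Yes: 56+96=152


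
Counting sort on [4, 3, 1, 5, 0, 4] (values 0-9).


Input: [4, 3, 1, 5, 0, 4]
Counts: [1, 1, 0, 1, 2, 1, 0, 0, 0, 0]

Sorted: [0, 1, 3, 4, 4, 5]


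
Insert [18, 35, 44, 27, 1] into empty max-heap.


Insert 18: [18]
Insert 35: [35, 18]
Insert 44: [44, 18, 35]
Insert 27: [44, 27, 35, 18]
Insert 1: [44, 27, 35, 18, 1]

Final heap: [44, 27, 35, 18, 1]


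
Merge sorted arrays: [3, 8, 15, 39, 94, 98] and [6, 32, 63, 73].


Take 3 from A
Take 6 from B
Take 8 from A
Take 15 from A
Take 32 from B
Take 39 from A
Take 63 from B
Take 73 from B

Merged: [3, 6, 8, 15, 32, 39, 63, 73, 94, 98]


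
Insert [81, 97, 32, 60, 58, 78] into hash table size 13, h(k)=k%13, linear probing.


Insert 81: h=3 -> slot 3
Insert 97: h=6 -> slot 6
Insert 32: h=6, 1 probes -> slot 7
Insert 60: h=8 -> slot 8
Insert 58: h=6, 3 probes -> slot 9
Insert 78: h=0 -> slot 0

Table: [78, None, None, 81, None, None, 97, 32, 60, 58, None, None, None]


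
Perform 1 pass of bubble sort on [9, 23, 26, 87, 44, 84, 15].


Initial: [9, 23, 26, 87, 44, 84, 15]
Pass 1: [9, 23, 26, 44, 84, 15, 87] (3 swaps)

After 1 pass: [9, 23, 26, 44, 84, 15, 87]


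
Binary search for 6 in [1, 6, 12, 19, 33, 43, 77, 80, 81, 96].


Step 1: lo=0, hi=9, mid=4, val=33
Step 2: lo=0, hi=3, mid=1, val=6

Found at index 1


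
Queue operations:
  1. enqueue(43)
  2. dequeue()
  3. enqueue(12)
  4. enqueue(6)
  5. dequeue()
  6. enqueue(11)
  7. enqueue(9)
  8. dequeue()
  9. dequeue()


enqueue(43) -> [43]
dequeue()->43, []
enqueue(12) -> [12]
enqueue(6) -> [12, 6]
dequeue()->12, [6]
enqueue(11) -> [6, 11]
enqueue(9) -> [6, 11, 9]
dequeue()->6, [11, 9]
dequeue()->11, [9]

Final queue: [9]


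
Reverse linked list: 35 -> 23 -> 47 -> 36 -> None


Step 1: curr=35, set curr.next=prev(None) | reversed so far: 35
Step 2: curr=23, set curr.next=prev(35) | reversed so far: 23 -> 35
Step 3: curr=47, set curr.next=prev(23) | reversed so far: 47 -> 23 -> 35
Step 4: curr=36, set curr.next=prev(47) | reversed so far: 36 -> 47 -> 23 -> 35

36 -> 47 -> 23 -> 35 -> None


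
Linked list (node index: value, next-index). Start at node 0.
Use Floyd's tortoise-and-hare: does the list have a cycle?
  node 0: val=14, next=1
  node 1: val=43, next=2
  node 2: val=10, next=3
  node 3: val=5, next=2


Floyd's tortoise (slow, +1) and hare (fast, +2):
  init: slow=0, fast=0
  step 1: slow=1, fast=2
  step 2: slow=2, fast=2
  slow == fast at node 2: cycle detected

Cycle: yes


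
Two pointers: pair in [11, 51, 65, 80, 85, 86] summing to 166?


lo=0(11)+hi=5(86)=97
lo=1(51)+hi=5(86)=137
lo=2(65)+hi=5(86)=151
lo=3(80)+hi=5(86)=166

Yes: 80+86=166


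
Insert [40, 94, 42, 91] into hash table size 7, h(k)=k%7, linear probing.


Insert 40: h=5 -> slot 5
Insert 94: h=3 -> slot 3
Insert 42: h=0 -> slot 0
Insert 91: h=0, 1 probes -> slot 1

Table: [42, 91, None, 94, None, 40, None]


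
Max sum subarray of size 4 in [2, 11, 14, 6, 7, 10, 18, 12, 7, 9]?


[0:4]: 33
[1:5]: 38
[2:6]: 37
[3:7]: 41
[4:8]: 47
[5:9]: 47
[6:10]: 46

Max: 47 at [4:8]


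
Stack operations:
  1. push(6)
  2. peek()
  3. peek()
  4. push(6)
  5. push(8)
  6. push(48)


push(6) -> [6]
peek()->6
peek()->6
push(6) -> [6, 6]
push(8) -> [6, 6, 8]
push(48) -> [6, 6, 8, 48]

Final stack: [6, 6, 8, 48]


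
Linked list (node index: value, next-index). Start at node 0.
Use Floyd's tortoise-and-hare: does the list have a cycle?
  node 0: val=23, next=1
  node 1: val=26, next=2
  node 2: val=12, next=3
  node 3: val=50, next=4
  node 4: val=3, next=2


Floyd's tortoise (slow, +1) and hare (fast, +2):
  init: slow=0, fast=0
  step 1: slow=1, fast=2
  step 2: slow=2, fast=4
  step 3: slow=3, fast=3
  slow == fast at node 3: cycle detected

Cycle: yes


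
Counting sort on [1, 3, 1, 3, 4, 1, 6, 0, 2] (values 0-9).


Input: [1, 3, 1, 3, 4, 1, 6, 0, 2]
Counts: [1, 3, 1, 2, 1, 0, 1, 0, 0, 0]

Sorted: [0, 1, 1, 1, 2, 3, 3, 4, 6]


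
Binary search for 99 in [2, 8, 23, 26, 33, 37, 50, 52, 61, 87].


Step 1: lo=0, hi=9, mid=4, val=33
Step 2: lo=5, hi=9, mid=7, val=52
Step 3: lo=8, hi=9, mid=8, val=61
Step 4: lo=9, hi=9, mid=9, val=87

Not found


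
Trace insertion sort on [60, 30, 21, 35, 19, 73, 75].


Initial: [60, 30, 21, 35, 19, 73, 75]
Insert 30: [30, 60, 21, 35, 19, 73, 75]
Insert 21: [21, 30, 60, 35, 19, 73, 75]
Insert 35: [21, 30, 35, 60, 19, 73, 75]
Insert 19: [19, 21, 30, 35, 60, 73, 75]
Insert 73: [19, 21, 30, 35, 60, 73, 75]
Insert 75: [19, 21, 30, 35, 60, 73, 75]

Sorted: [19, 21, 30, 35, 60, 73, 75]


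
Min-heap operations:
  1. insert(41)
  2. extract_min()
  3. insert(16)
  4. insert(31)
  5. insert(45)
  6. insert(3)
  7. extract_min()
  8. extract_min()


insert(41) -> [41]
extract_min()->41, []
insert(16) -> [16]
insert(31) -> [16, 31]
insert(45) -> [16, 31, 45]
insert(3) -> [3, 16, 45, 31]
extract_min()->3, [16, 31, 45]
extract_min()->16, [31, 45]

Final heap: [31, 45]


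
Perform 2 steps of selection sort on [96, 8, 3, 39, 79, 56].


Initial: [96, 8, 3, 39, 79, 56]
Step 1: min=3 at 2
  Swap: [3, 8, 96, 39, 79, 56]
Step 2: min=8 at 1
  Swap: [3, 8, 96, 39, 79, 56]

After 2 steps: [3, 8, 96, 39, 79, 56]


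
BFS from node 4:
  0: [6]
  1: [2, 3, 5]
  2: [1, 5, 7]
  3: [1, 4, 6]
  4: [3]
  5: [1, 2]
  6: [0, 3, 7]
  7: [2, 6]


Visit 4, enqueue [3]
Visit 3, enqueue [1, 6]
Visit 1, enqueue [2, 5]
Visit 6, enqueue [0, 7]
Visit 2, enqueue []
Visit 5, enqueue []
Visit 0, enqueue []
Visit 7, enqueue []

BFS order: [4, 3, 1, 6, 2, 5, 0, 7]


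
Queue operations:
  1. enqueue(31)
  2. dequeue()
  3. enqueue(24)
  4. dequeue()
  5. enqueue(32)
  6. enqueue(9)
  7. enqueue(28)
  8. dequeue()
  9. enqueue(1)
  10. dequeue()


enqueue(31) -> [31]
dequeue()->31, []
enqueue(24) -> [24]
dequeue()->24, []
enqueue(32) -> [32]
enqueue(9) -> [32, 9]
enqueue(28) -> [32, 9, 28]
dequeue()->32, [9, 28]
enqueue(1) -> [9, 28, 1]
dequeue()->9, [28, 1]

Final queue: [28, 1]


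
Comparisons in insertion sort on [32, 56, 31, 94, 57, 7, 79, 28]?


Algorithm: insertion sort
Input: [32, 56, 31, 94, 57, 7, 79, 28]
Sorted: [7, 28, 31, 32, 56, 57, 79, 94]

20


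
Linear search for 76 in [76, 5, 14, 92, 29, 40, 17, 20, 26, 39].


i=0: 76==76 found!

Found at 0, 1 comps


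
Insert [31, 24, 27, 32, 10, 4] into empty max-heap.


Insert 31: [31]
Insert 24: [31, 24]
Insert 27: [31, 24, 27]
Insert 32: [32, 31, 27, 24]
Insert 10: [32, 31, 27, 24, 10]
Insert 4: [32, 31, 27, 24, 10, 4]

Final heap: [32, 31, 27, 24, 10, 4]


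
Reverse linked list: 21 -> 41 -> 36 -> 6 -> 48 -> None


Step 1: curr=21, set curr.next=prev(None) | reversed so far: 21
Step 2: curr=41, set curr.next=prev(21) | reversed so far: 41 -> 21
Step 3: curr=36, set curr.next=prev(41) | reversed so far: 36 -> 41 -> 21
Step 4: curr=6, set curr.next=prev(36) | reversed so far: 6 -> 36 -> 41 -> 21
Step 5: curr=48, set curr.next=prev(6) | reversed so far: 48 -> 6 -> 36 -> 41 -> 21

48 -> 6 -> 36 -> 41 -> 21 -> None


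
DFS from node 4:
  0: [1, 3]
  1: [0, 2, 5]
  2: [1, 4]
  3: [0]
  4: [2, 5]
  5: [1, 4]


Visit 4, push [5, 2]
Visit 2, push [1]
Visit 1, push [5, 0]
Visit 0, push [3]
Visit 3, push []
Visit 5, push []

DFS order: [4, 2, 1, 0, 3, 5]


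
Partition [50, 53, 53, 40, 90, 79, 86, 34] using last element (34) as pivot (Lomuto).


Pivot: 34
Place pivot at 0: [34, 53, 53, 40, 90, 79, 86, 50]

Partitioned: [34, 53, 53, 40, 90, 79, 86, 50]


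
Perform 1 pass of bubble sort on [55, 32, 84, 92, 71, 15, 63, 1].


Initial: [55, 32, 84, 92, 71, 15, 63, 1]
Pass 1: [32, 55, 84, 71, 15, 63, 1, 92] (5 swaps)

After 1 pass: [32, 55, 84, 71, 15, 63, 1, 92]


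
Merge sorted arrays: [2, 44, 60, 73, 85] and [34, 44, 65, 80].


Take 2 from A
Take 34 from B
Take 44 from A
Take 44 from B
Take 60 from A
Take 65 from B
Take 73 from A
Take 80 from B

Merged: [2, 34, 44, 44, 60, 65, 73, 80, 85]


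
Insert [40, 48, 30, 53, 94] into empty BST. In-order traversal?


Insert 40: root
Insert 48: R from 40
Insert 30: L from 40
Insert 53: R from 40 -> R from 48
Insert 94: R from 40 -> R from 48 -> R from 53

In-order: [30, 40, 48, 53, 94]


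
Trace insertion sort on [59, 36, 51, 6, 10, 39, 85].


Initial: [59, 36, 51, 6, 10, 39, 85]
Insert 36: [36, 59, 51, 6, 10, 39, 85]
Insert 51: [36, 51, 59, 6, 10, 39, 85]
Insert 6: [6, 36, 51, 59, 10, 39, 85]
Insert 10: [6, 10, 36, 51, 59, 39, 85]
Insert 39: [6, 10, 36, 39, 51, 59, 85]
Insert 85: [6, 10, 36, 39, 51, 59, 85]

Sorted: [6, 10, 36, 39, 51, 59, 85]


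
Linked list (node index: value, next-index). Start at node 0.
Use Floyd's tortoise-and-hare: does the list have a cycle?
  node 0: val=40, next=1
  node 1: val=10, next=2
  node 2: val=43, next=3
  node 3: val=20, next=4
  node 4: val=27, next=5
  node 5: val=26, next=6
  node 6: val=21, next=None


Floyd's tortoise (slow, +1) and hare (fast, +2):
  init: slow=0, fast=0
  step 1: slow=1, fast=2
  step 2: slow=2, fast=4
  step 3: slow=3, fast=6
  step 4: fast -> None, no cycle

Cycle: no


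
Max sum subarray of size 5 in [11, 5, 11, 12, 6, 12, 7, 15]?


[0:5]: 45
[1:6]: 46
[2:7]: 48
[3:8]: 52

Max: 52 at [3:8]


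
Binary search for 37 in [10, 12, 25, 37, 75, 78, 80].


Step 1: lo=0, hi=6, mid=3, val=37

Found at index 3


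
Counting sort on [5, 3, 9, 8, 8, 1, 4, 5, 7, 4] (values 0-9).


Input: [5, 3, 9, 8, 8, 1, 4, 5, 7, 4]
Counts: [0, 1, 0, 1, 2, 2, 0, 1, 2, 1]

Sorted: [1, 3, 4, 4, 5, 5, 7, 8, 8, 9]


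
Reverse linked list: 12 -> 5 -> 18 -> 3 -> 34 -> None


Step 1: curr=12, set curr.next=prev(None) | reversed so far: 12
Step 2: curr=5, set curr.next=prev(12) | reversed so far: 5 -> 12
Step 3: curr=18, set curr.next=prev(5) | reversed so far: 18 -> 5 -> 12
Step 4: curr=3, set curr.next=prev(18) | reversed so far: 3 -> 18 -> 5 -> 12
Step 5: curr=34, set curr.next=prev(3) | reversed so far: 34 -> 3 -> 18 -> 5 -> 12

34 -> 3 -> 18 -> 5 -> 12 -> None


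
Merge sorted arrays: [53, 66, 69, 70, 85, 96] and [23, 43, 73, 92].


Take 23 from B
Take 43 from B
Take 53 from A
Take 66 from A
Take 69 from A
Take 70 from A
Take 73 from B
Take 85 from A
Take 92 from B

Merged: [23, 43, 53, 66, 69, 70, 73, 85, 92, 96]


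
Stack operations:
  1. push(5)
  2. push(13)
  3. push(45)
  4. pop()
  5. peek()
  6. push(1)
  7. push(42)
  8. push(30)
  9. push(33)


push(5) -> [5]
push(13) -> [5, 13]
push(45) -> [5, 13, 45]
pop()->45, [5, 13]
peek()->13
push(1) -> [5, 13, 1]
push(42) -> [5, 13, 1, 42]
push(30) -> [5, 13, 1, 42, 30]
push(33) -> [5, 13, 1, 42, 30, 33]

Final stack: [5, 13, 1, 42, 30, 33]


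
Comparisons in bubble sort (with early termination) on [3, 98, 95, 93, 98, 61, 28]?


Algorithm: bubble sort (with early termination)
Input: [3, 98, 95, 93, 98, 61, 28]
Sorted: [3, 28, 61, 93, 95, 98, 98]

21


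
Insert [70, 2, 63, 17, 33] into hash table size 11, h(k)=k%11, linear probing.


Insert 70: h=4 -> slot 4
Insert 2: h=2 -> slot 2
Insert 63: h=8 -> slot 8
Insert 17: h=6 -> slot 6
Insert 33: h=0 -> slot 0

Table: [33, None, 2, None, 70, None, 17, None, 63, None, None]


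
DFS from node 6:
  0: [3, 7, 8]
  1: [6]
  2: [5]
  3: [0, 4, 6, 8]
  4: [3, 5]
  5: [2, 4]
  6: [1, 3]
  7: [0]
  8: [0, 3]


Visit 6, push [3, 1]
Visit 1, push []
Visit 3, push [8, 4, 0]
Visit 0, push [8, 7]
Visit 7, push []
Visit 8, push []
Visit 4, push [5]
Visit 5, push [2]
Visit 2, push []

DFS order: [6, 1, 3, 0, 7, 8, 4, 5, 2]


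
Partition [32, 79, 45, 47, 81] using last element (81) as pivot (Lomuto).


Pivot: 81
  32 <= 81: advance i (no swap)
  79 <= 81: advance i (no swap)
  45 <= 81: advance i (no swap)
  47 <= 81: advance i (no swap)
Place pivot at 4: [32, 79, 45, 47, 81]

Partitioned: [32, 79, 45, 47, 81]


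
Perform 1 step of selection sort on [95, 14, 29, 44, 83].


Initial: [95, 14, 29, 44, 83]
Step 1: min=14 at 1
  Swap: [14, 95, 29, 44, 83]

After 1 step: [14, 95, 29, 44, 83]


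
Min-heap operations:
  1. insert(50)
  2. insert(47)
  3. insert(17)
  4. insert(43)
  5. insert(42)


insert(50) -> [50]
insert(47) -> [47, 50]
insert(17) -> [17, 50, 47]
insert(43) -> [17, 43, 47, 50]
insert(42) -> [17, 42, 47, 50, 43]

Final heap: [17, 42, 47, 50, 43]


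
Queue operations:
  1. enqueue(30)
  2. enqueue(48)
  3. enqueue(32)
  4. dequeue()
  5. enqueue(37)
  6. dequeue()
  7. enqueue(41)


enqueue(30) -> [30]
enqueue(48) -> [30, 48]
enqueue(32) -> [30, 48, 32]
dequeue()->30, [48, 32]
enqueue(37) -> [48, 32, 37]
dequeue()->48, [32, 37]
enqueue(41) -> [32, 37, 41]

Final queue: [32, 37, 41]


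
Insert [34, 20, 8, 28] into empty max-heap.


Insert 34: [34]
Insert 20: [34, 20]
Insert 8: [34, 20, 8]
Insert 28: [34, 28, 8, 20]

Final heap: [34, 28, 8, 20]


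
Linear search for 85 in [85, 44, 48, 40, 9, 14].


i=0: 85==85 found!

Found at 0, 1 comps


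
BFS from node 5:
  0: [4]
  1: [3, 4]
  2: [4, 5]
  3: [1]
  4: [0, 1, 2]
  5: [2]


Visit 5, enqueue [2]
Visit 2, enqueue [4]
Visit 4, enqueue [0, 1]
Visit 0, enqueue []
Visit 1, enqueue [3]
Visit 3, enqueue []

BFS order: [5, 2, 4, 0, 1, 3]


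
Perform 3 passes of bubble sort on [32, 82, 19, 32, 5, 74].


Initial: [32, 82, 19, 32, 5, 74]
Pass 1: [32, 19, 32, 5, 74, 82] (4 swaps)
Pass 2: [19, 32, 5, 32, 74, 82] (2 swaps)
Pass 3: [19, 5, 32, 32, 74, 82] (1 swaps)

After 3 passes: [19, 5, 32, 32, 74, 82]


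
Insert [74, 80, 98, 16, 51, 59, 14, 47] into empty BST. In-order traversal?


Insert 74: root
Insert 80: R from 74
Insert 98: R from 74 -> R from 80
Insert 16: L from 74
Insert 51: L from 74 -> R from 16
Insert 59: L from 74 -> R from 16 -> R from 51
Insert 14: L from 74 -> L from 16
Insert 47: L from 74 -> R from 16 -> L from 51

In-order: [14, 16, 47, 51, 59, 74, 80, 98]


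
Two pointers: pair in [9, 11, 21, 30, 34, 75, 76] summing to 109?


lo=0(9)+hi=6(76)=85
lo=1(11)+hi=6(76)=87
lo=2(21)+hi=6(76)=97
lo=3(30)+hi=6(76)=106
lo=4(34)+hi=6(76)=110
lo=4(34)+hi=5(75)=109

Yes: 34+75=109


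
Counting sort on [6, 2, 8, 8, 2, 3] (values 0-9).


Input: [6, 2, 8, 8, 2, 3]
Counts: [0, 0, 2, 1, 0, 0, 1, 0, 2, 0]

Sorted: [2, 2, 3, 6, 8, 8]


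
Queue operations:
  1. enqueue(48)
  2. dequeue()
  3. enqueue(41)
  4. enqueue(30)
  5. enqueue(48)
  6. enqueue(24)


enqueue(48) -> [48]
dequeue()->48, []
enqueue(41) -> [41]
enqueue(30) -> [41, 30]
enqueue(48) -> [41, 30, 48]
enqueue(24) -> [41, 30, 48, 24]

Final queue: [41, 30, 48, 24]


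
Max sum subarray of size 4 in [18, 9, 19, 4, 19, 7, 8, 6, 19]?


[0:4]: 50
[1:5]: 51
[2:6]: 49
[3:7]: 38
[4:8]: 40
[5:9]: 40

Max: 51 at [1:5]


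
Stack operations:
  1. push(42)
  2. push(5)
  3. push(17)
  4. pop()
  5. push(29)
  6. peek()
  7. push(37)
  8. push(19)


push(42) -> [42]
push(5) -> [42, 5]
push(17) -> [42, 5, 17]
pop()->17, [42, 5]
push(29) -> [42, 5, 29]
peek()->29
push(37) -> [42, 5, 29, 37]
push(19) -> [42, 5, 29, 37, 19]

Final stack: [42, 5, 29, 37, 19]


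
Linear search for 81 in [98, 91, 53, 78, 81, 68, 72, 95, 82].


i=0: 98!=81
i=1: 91!=81
i=2: 53!=81
i=3: 78!=81
i=4: 81==81 found!

Found at 4, 5 comps


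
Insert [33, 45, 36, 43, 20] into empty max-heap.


Insert 33: [33]
Insert 45: [45, 33]
Insert 36: [45, 33, 36]
Insert 43: [45, 43, 36, 33]
Insert 20: [45, 43, 36, 33, 20]

Final heap: [45, 43, 36, 33, 20]


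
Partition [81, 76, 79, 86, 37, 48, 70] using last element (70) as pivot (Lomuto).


Pivot: 70
  37 <= 70: swap -> [37, 76, 79, 86, 81, 48, 70]
  48 <= 70: swap -> [37, 48, 79, 86, 81, 76, 70]
Place pivot at 2: [37, 48, 70, 86, 81, 76, 79]

Partitioned: [37, 48, 70, 86, 81, 76, 79]


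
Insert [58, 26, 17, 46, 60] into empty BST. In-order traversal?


Insert 58: root
Insert 26: L from 58
Insert 17: L from 58 -> L from 26
Insert 46: L from 58 -> R from 26
Insert 60: R from 58

In-order: [17, 26, 46, 58, 60]


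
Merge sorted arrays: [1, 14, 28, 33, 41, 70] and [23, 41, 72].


Take 1 from A
Take 14 from A
Take 23 from B
Take 28 from A
Take 33 from A
Take 41 from A
Take 41 from B
Take 70 from A

Merged: [1, 14, 23, 28, 33, 41, 41, 70, 72]


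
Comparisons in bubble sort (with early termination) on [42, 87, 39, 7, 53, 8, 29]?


Algorithm: bubble sort (with early termination)
Input: [42, 87, 39, 7, 53, 8, 29]
Sorted: [7, 8, 29, 39, 42, 53, 87]

20


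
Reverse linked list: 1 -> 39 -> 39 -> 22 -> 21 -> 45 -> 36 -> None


Step 1: curr=1, set curr.next=prev(None) | reversed so far: 1
Step 2: curr=39, set curr.next=prev(1) | reversed so far: 39 -> 1
Step 3: curr=39, set curr.next=prev(39) | reversed so far: 39 -> 39 -> 1
Step 4: curr=22, set curr.next=prev(39) | reversed so far: 22 -> 39 -> 39 -> 1
Step 5: curr=21, set curr.next=prev(22) | reversed so far: 21 -> 22 -> 39 -> 39 -> 1
Step 6: curr=45, set curr.next=prev(21) | reversed so far: 45 -> 21 -> 22 -> 39 -> 39 -> 1
Step 7: curr=36, set curr.next=prev(45) | reversed so far: 36 -> 45 -> 21 -> 22 -> 39 -> 39 -> 1

36 -> 45 -> 21 -> 22 -> 39 -> 39 -> 1 -> None


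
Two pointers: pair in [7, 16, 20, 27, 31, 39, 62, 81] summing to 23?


lo=0(7)+hi=7(81)=88
lo=0(7)+hi=6(62)=69
lo=0(7)+hi=5(39)=46
lo=0(7)+hi=4(31)=38
lo=0(7)+hi=3(27)=34
lo=0(7)+hi=2(20)=27
lo=0(7)+hi=1(16)=23

Yes: 7+16=23


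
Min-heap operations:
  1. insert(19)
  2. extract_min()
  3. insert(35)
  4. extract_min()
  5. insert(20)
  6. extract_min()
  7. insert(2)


insert(19) -> [19]
extract_min()->19, []
insert(35) -> [35]
extract_min()->35, []
insert(20) -> [20]
extract_min()->20, []
insert(2) -> [2]

Final heap: [2]


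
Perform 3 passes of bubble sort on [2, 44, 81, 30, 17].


Initial: [2, 44, 81, 30, 17]
Pass 1: [2, 44, 30, 17, 81] (2 swaps)
Pass 2: [2, 30, 17, 44, 81] (2 swaps)
Pass 3: [2, 17, 30, 44, 81] (1 swaps)

After 3 passes: [2, 17, 30, 44, 81]


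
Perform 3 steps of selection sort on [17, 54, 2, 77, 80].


Initial: [17, 54, 2, 77, 80]
Step 1: min=2 at 2
  Swap: [2, 54, 17, 77, 80]
Step 2: min=17 at 2
  Swap: [2, 17, 54, 77, 80]
Step 3: min=54 at 2
  Swap: [2, 17, 54, 77, 80]

After 3 steps: [2, 17, 54, 77, 80]


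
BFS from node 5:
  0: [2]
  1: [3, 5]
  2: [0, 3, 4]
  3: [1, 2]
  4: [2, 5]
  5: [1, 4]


Visit 5, enqueue [1, 4]
Visit 1, enqueue [3]
Visit 4, enqueue [2]
Visit 3, enqueue []
Visit 2, enqueue [0]
Visit 0, enqueue []

BFS order: [5, 1, 4, 3, 2, 0]


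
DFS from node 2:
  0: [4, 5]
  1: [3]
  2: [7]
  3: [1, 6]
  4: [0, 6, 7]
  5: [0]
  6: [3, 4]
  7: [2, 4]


Visit 2, push [7]
Visit 7, push [4]
Visit 4, push [6, 0]
Visit 0, push [5]
Visit 5, push []
Visit 6, push [3]
Visit 3, push [1]
Visit 1, push []

DFS order: [2, 7, 4, 0, 5, 6, 3, 1]


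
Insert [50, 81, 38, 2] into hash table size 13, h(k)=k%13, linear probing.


Insert 50: h=11 -> slot 11
Insert 81: h=3 -> slot 3
Insert 38: h=12 -> slot 12
Insert 2: h=2 -> slot 2

Table: [None, None, 2, 81, None, None, None, None, None, None, None, 50, 38]


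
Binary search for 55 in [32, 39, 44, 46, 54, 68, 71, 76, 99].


Step 1: lo=0, hi=8, mid=4, val=54
Step 2: lo=5, hi=8, mid=6, val=71
Step 3: lo=5, hi=5, mid=5, val=68

Not found


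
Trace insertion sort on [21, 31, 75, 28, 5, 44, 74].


Initial: [21, 31, 75, 28, 5, 44, 74]
Insert 31: [21, 31, 75, 28, 5, 44, 74]
Insert 75: [21, 31, 75, 28, 5, 44, 74]
Insert 28: [21, 28, 31, 75, 5, 44, 74]
Insert 5: [5, 21, 28, 31, 75, 44, 74]
Insert 44: [5, 21, 28, 31, 44, 75, 74]
Insert 74: [5, 21, 28, 31, 44, 74, 75]

Sorted: [5, 21, 28, 31, 44, 74, 75]


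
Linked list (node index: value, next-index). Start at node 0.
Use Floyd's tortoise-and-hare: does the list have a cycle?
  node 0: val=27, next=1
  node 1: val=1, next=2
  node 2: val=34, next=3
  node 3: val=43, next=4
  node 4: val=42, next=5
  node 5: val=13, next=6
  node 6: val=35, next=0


Floyd's tortoise (slow, +1) and hare (fast, +2):
  init: slow=0, fast=0
  step 1: slow=1, fast=2
  step 2: slow=2, fast=4
  step 3: slow=3, fast=6
  step 4: slow=4, fast=1
  step 5: slow=5, fast=3
  step 6: slow=6, fast=5
  step 7: slow=0, fast=0
  slow == fast at node 0: cycle detected

Cycle: yes


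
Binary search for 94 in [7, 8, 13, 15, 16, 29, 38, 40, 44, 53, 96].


Step 1: lo=0, hi=10, mid=5, val=29
Step 2: lo=6, hi=10, mid=8, val=44
Step 3: lo=9, hi=10, mid=9, val=53
Step 4: lo=10, hi=10, mid=10, val=96

Not found


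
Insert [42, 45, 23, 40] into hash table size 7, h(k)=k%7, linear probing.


Insert 42: h=0 -> slot 0
Insert 45: h=3 -> slot 3
Insert 23: h=2 -> slot 2
Insert 40: h=5 -> slot 5

Table: [42, None, 23, 45, None, 40, None]


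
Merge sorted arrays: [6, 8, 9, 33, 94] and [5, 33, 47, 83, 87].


Take 5 from B
Take 6 from A
Take 8 from A
Take 9 from A
Take 33 from A
Take 33 from B
Take 47 from B
Take 83 from B
Take 87 from B

Merged: [5, 6, 8, 9, 33, 33, 47, 83, 87, 94]


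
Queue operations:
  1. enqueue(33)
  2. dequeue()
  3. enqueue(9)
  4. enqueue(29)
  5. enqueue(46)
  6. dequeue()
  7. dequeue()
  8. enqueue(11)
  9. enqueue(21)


enqueue(33) -> [33]
dequeue()->33, []
enqueue(9) -> [9]
enqueue(29) -> [9, 29]
enqueue(46) -> [9, 29, 46]
dequeue()->9, [29, 46]
dequeue()->29, [46]
enqueue(11) -> [46, 11]
enqueue(21) -> [46, 11, 21]

Final queue: [46, 11, 21]


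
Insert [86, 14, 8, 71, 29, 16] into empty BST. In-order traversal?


Insert 86: root
Insert 14: L from 86
Insert 8: L from 86 -> L from 14
Insert 71: L from 86 -> R from 14
Insert 29: L from 86 -> R from 14 -> L from 71
Insert 16: L from 86 -> R from 14 -> L from 71 -> L from 29

In-order: [8, 14, 16, 29, 71, 86]


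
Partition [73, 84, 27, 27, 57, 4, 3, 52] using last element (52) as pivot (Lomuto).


Pivot: 52
  27 <= 52: swap -> [27, 84, 73, 27, 57, 4, 3, 52]
  27 <= 52: swap -> [27, 27, 73, 84, 57, 4, 3, 52]
  4 <= 52: swap -> [27, 27, 4, 84, 57, 73, 3, 52]
  3 <= 52: swap -> [27, 27, 4, 3, 57, 73, 84, 52]
Place pivot at 4: [27, 27, 4, 3, 52, 73, 84, 57]

Partitioned: [27, 27, 4, 3, 52, 73, 84, 57]


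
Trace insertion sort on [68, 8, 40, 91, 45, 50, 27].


Initial: [68, 8, 40, 91, 45, 50, 27]
Insert 8: [8, 68, 40, 91, 45, 50, 27]
Insert 40: [8, 40, 68, 91, 45, 50, 27]
Insert 91: [8, 40, 68, 91, 45, 50, 27]
Insert 45: [8, 40, 45, 68, 91, 50, 27]
Insert 50: [8, 40, 45, 50, 68, 91, 27]
Insert 27: [8, 27, 40, 45, 50, 68, 91]

Sorted: [8, 27, 40, 45, 50, 68, 91]


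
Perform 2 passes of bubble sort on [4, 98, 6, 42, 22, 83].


Initial: [4, 98, 6, 42, 22, 83]
Pass 1: [4, 6, 42, 22, 83, 98] (4 swaps)
Pass 2: [4, 6, 22, 42, 83, 98] (1 swaps)

After 2 passes: [4, 6, 22, 42, 83, 98]


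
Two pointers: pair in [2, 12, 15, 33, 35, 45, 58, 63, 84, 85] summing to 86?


lo=0(2)+hi=9(85)=87
lo=0(2)+hi=8(84)=86

Yes: 2+84=86


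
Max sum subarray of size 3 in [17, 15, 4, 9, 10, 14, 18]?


[0:3]: 36
[1:4]: 28
[2:5]: 23
[3:6]: 33
[4:7]: 42

Max: 42 at [4:7]


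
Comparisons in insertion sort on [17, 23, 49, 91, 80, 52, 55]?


Algorithm: insertion sort
Input: [17, 23, 49, 91, 80, 52, 55]
Sorted: [17, 23, 49, 52, 55, 80, 91]

11


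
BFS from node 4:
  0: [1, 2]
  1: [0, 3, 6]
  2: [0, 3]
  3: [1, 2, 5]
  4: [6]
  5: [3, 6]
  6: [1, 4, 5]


Visit 4, enqueue [6]
Visit 6, enqueue [1, 5]
Visit 1, enqueue [0, 3]
Visit 5, enqueue []
Visit 0, enqueue [2]
Visit 3, enqueue []
Visit 2, enqueue []

BFS order: [4, 6, 1, 5, 0, 3, 2]


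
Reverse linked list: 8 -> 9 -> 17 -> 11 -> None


Step 1: curr=8, set curr.next=prev(None) | reversed so far: 8
Step 2: curr=9, set curr.next=prev(8) | reversed so far: 9 -> 8
Step 3: curr=17, set curr.next=prev(9) | reversed so far: 17 -> 9 -> 8
Step 4: curr=11, set curr.next=prev(17) | reversed so far: 11 -> 17 -> 9 -> 8

11 -> 17 -> 9 -> 8 -> None
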